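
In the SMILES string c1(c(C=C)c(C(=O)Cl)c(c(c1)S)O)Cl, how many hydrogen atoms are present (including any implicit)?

6

Hydrogens are implicit in SMILES; fill each atom to its normal valence:
  5 × C (aromatic): no H
  2 × Cl: no H
  1 × C: 2 H
  1 × C (aromatic): 1 H
  1 × C: 1 H
  1 × C: no H
  1 × O: 1 H
  1 × O: no H
  1 × S: 1 H
  Total hydrogens = 6.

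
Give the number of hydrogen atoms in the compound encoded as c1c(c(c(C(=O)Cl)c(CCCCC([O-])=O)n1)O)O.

11

Hydrogens are implicit in SMILES; fill each atom to its normal valence:
  4 × C: 2 H each → 8
  4 × C (aromatic): no H
  2 × C: no H
  2 × O: 1 H each → 2
  2 × O: no H
  1 × C (aromatic): 1 H
  1 × Cl: no H
  1 × N (aromatic): no H
  1 × O (charge -1): no H
  Total hydrogens = 11.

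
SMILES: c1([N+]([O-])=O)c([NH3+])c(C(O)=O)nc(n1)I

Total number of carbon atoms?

5

The symbol for carbon appears 5 times in the SMILES. Lowercase c denotes aromatic carbon and counts toward C.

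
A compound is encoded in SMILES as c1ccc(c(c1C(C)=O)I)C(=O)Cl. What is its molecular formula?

C9H6ClIO2

Heavy atoms from the SMILES: 9 C, 1 Cl, 1 I, 2 O.
Implicit hydrogens by atom environment:
  3 × C (aromatic): 1 H each → 3
  3 × C (aromatic): no H
  2 × C: no H
  2 × O: no H
  1 × C: 3 H
  1 × Cl: no H
  1 × I: no H
  Total hydrogens = 6.
Molecular formula: C9H6ClIO2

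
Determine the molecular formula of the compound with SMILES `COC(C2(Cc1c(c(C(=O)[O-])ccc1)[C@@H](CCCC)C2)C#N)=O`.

C18H20NO4-

Heavy atoms from the SMILES: 18 C, 1 N, 4 O.
Implicit hydrogens by atom environment:
  5 × C: 2 H each → 10
  4 × C: no H
  3 × C (aromatic): 1 H each → 3
  3 × C (aromatic): no H
  3 × O: no H
  2 × C: 3 H each → 6
  1 × C: 1 H
  1 × N: no H
  1 × O (charge -1): no H
  Total hydrogens = 20.
Net charge -1.
Molecular formula: C18H20NO4-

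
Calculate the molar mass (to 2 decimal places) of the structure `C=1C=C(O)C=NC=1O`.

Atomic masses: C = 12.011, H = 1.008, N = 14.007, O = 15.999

Molecular formula: C5H5NO2.
M = 5×12.011 + 5×1.008 + 1×14.007 + 2×15.999 = 111.10 g/mol.

111.10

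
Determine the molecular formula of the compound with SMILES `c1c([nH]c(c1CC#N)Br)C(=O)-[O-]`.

Heavy atoms from the SMILES: 1 Br, 7 C, 2 N, 2 O.
Implicit hydrogens by atom environment:
  3 × C (aromatic): no H
  2 × C: no H
  1 × Br: no H
  1 × C: 2 H
  1 × C (aromatic): 1 H
  1 × N (aromatic): 1 H
  1 × N: no H
  1 × O: no H
  1 × O (charge -1): no H
  Total hydrogens = 4.
Net charge -1.
Molecular formula: C7H4BrN2O2-

C7H4BrN2O2-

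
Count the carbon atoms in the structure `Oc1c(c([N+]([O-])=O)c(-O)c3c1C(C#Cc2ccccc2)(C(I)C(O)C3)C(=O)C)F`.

20

The symbol for carbon appears 20 times in the SMILES. Lowercase c denotes aromatic carbon and counts toward C.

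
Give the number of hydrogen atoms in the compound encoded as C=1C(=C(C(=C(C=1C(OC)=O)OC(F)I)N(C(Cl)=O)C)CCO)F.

Hydrogens are implicit in SMILES; fill each atom to its normal valence:
  5 × C (aromatic): no H
  4 × O: no H
  2 × C: 3 H each → 6
  2 × C: 2 H each → 4
  2 × C: no H
  2 × F: no H
  1 × C (aromatic): 1 H
  1 × C: 1 H
  1 × Cl: no H
  1 × I: no H
  1 × N: no H
  1 × O: 1 H
  Total hydrogens = 13.

13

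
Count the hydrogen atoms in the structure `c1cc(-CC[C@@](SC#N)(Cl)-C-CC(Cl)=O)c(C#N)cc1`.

12

Hydrogens are implicit in SMILES; fill each atom to its normal valence:
  4 × C: 2 H each → 8
  4 × C (aromatic): 1 H each → 4
  4 × C: no H
  2 × C (aromatic): no H
  2 × Cl: no H
  2 × N: no H
  1 × O: no H
  1 × S: no H
  Total hydrogens = 12.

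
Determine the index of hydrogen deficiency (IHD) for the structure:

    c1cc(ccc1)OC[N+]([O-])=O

Molecular formula from the SMILES: C7H7NO3.
DoU = (2C + 2 + N − H − X)/2 = (2·7 + 2 + 1 − 7 − 0)/2 = 10/2 = 5.
(Structurally: 1 ring(s) + 4 π bond(s) = 5.)

5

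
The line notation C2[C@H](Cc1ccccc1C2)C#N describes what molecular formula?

C11H11N

Heavy atoms from the SMILES: 11 C, 1 N.
Implicit hydrogens by atom environment:
  4 × C (aromatic): 1 H each → 4
  3 × C: 2 H each → 6
  2 × C (aromatic): no H
  1 × C: 1 H
  1 × C: no H
  1 × N: no H
  Total hydrogens = 11.
Molecular formula: C11H11N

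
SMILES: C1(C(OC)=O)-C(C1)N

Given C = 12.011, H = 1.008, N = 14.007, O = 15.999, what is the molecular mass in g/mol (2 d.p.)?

115.13

Molecular formula: C5H9NO2.
M = 5×12.011 + 9×1.008 + 1×14.007 + 2×15.999 = 115.13 g/mol.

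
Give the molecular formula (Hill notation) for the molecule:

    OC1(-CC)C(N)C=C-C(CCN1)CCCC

C13H26N2O

Heavy atoms from the SMILES: 13 C, 2 N, 1 O.
Implicit hydrogens by atom environment:
  6 × C: 2 H each → 12
  4 × C: 1 H each → 4
  2 × C: 3 H each → 6
  1 × C: no H
  1 × N: 2 H
  1 × N: 1 H
  1 × O: 1 H
  Total hydrogens = 26.
Molecular formula: C13H26N2O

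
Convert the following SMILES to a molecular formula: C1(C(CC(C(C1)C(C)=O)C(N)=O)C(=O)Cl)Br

Heavy atoms from the SMILES: 1 Br, 10 C, 1 Cl, 1 N, 3 O.
Implicit hydrogens by atom environment:
  4 × C: 1 H each → 4
  3 × C: no H
  3 × O: no H
  2 × C: 2 H each → 4
  1 × Br: no H
  1 × C: 3 H
  1 × Cl: no H
  1 × N: 2 H
  Total hydrogens = 13.
Molecular formula: C10H13BrClNO3

C10H13BrClNO3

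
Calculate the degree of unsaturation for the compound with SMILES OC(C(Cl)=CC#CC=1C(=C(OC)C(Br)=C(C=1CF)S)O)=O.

8

Molecular formula from the SMILES: C13H9BrClFO4S.
DoU = (2C + 2 + N − H − X)/2 = (2·13 + 2 + 0 − 9 − 3)/2 = 16/2 = 8.
(Structurally: 1 ring(s) + 7 π bond(s) = 8.)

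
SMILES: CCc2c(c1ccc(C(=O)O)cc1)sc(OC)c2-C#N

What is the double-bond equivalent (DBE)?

Molecular formula from the SMILES: C15H13NO3S.
DoU = (2C + 2 + N − H − X)/2 = (2·15 + 2 + 1 − 13 − 0)/2 = 20/2 = 10.
(Structurally: 2 ring(s) + 8 π bond(s) = 10.)

10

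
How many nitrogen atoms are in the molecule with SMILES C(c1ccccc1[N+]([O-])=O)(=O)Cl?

The symbol for nitrogen appears 1 time in the SMILES.

1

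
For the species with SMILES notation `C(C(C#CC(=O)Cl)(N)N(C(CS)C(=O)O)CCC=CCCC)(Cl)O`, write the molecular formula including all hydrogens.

Heavy atoms from the SMILES: 15 C, 2 Cl, 2 N, 4 O, 1 S.
Implicit hydrogens by atom environment:
  5 × C: 2 H each → 10
  5 × C: no H
  4 × C: 1 H each → 4
  2 × Cl: no H
  2 × O: 1 H each → 2
  2 × O: no H
  1 × C: 3 H
  1 × N: 2 H
  1 × N: no H
  1 × S: 1 H
  Total hydrogens = 22.
Molecular formula: C15H22Cl2N2O4S

C15H22Cl2N2O4S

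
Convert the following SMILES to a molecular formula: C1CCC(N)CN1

C5H12N2

Heavy atoms from the SMILES: 5 C, 2 N.
Implicit hydrogens by atom environment:
  4 × C: 2 H each → 8
  1 × C: 1 H
  1 × N: 2 H
  1 × N: 1 H
  Total hydrogens = 12.
Molecular formula: C5H12N2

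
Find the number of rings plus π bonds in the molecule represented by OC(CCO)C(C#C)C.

Molecular formula from the SMILES: C7H12O2.
DoU = (2C + 2 + N − H − X)/2 = (2·7 + 2 + 0 − 12 − 0)/2 = 4/2 = 2.
(Structurally: 0 ring(s) + 2 π bond(s) = 2.)

2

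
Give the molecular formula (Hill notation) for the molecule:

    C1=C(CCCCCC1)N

C8H15N

Heavy atoms from the SMILES: 8 C, 1 N.
Implicit hydrogens by atom environment:
  6 × C: 2 H each → 12
  1 × C: 1 H
  1 × C: no H
  1 × N: 2 H
  Total hydrogens = 15.
Molecular formula: C8H15N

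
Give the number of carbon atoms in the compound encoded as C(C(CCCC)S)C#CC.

9

The symbol for carbon appears 9 times in the SMILES.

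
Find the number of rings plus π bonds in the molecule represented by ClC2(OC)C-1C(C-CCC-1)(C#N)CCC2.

4

Molecular formula from the SMILES: C12H18ClNO.
DoU = (2C + 2 + N − H − X)/2 = (2·12 + 2 + 1 − 18 − 1)/2 = 8/2 = 4.
(Structurally: 2 ring(s) + 2 π bond(s) = 4.)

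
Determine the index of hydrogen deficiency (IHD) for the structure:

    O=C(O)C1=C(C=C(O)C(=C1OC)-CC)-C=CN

Molecular formula from the SMILES: C12H15NO4.
DoU = (2C + 2 + N − H − X)/2 = (2·12 + 2 + 1 − 15 − 0)/2 = 12/2 = 6.
(Structurally: 1 ring(s) + 5 π bond(s) = 6.)

6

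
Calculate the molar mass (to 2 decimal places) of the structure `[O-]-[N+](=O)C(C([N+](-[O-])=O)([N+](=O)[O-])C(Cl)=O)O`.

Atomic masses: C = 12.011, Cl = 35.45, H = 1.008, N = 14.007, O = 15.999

Molecular formula: C3H2ClN3O8.
M = 3×12.011 + 1×35.45 + 2×1.008 + 3×14.007 + 8×15.999 = 243.51 g/mol.

243.51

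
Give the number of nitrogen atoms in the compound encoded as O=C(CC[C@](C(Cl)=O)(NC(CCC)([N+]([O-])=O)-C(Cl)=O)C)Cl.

The symbol for nitrogen appears 2 times in the SMILES.

2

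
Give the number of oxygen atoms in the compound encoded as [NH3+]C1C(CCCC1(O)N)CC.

The symbol for oxygen appears 1 time in the SMILES.

1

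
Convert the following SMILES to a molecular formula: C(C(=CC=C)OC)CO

Heavy atoms from the SMILES: 7 C, 2 O.
Implicit hydrogens by atom environment:
  3 × C: 2 H each → 6
  2 × C: 1 H each → 2
  1 × C: 3 H
  1 × C: no H
  1 × O: 1 H
  1 × O: no H
  Total hydrogens = 12.
Molecular formula: C7H12O2

C7H12O2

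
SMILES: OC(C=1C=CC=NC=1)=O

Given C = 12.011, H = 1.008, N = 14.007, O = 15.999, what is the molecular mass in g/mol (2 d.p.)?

123.11

Molecular formula: C6H5NO2.
M = 6×12.011 + 5×1.008 + 1×14.007 + 2×15.999 = 123.11 g/mol.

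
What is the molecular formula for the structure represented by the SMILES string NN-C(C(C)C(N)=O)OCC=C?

Heavy atoms from the SMILES: 7 C, 3 N, 2 O.
Implicit hydrogens by atom environment:
  3 × C: 1 H each → 3
  2 × C: 2 H each → 4
  2 × N: 2 H each → 4
  2 × O: no H
  1 × C: 3 H
  1 × C: no H
  1 × N: 1 H
  Total hydrogens = 15.
Molecular formula: C7H15N3O2

C7H15N3O2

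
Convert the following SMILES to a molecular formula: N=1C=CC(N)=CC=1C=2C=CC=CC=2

C11H10N2

Heavy atoms from the SMILES: 11 C, 2 N.
Implicit hydrogens by atom environment:
  8 × C (aromatic): 1 H each → 8
  3 × C (aromatic): no H
  1 × N: 2 H
  1 × N (aromatic): no H
  Total hydrogens = 10.
Molecular formula: C11H10N2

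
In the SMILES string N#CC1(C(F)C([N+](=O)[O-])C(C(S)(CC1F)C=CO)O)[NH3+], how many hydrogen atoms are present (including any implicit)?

14

Hydrogens are implicit in SMILES; fill each atom to its normal valence:
  6 × C: 1 H each → 6
  3 × C: no H
  2 × F: no H
  2 × O: 1 H each → 2
  1 × C: 2 H
  1 × N (charge +1): 3 H
  1 × N (charge +1): no H
  1 × N: no H
  1 × O: no H
  1 × O (charge -1): no H
  1 × S: 1 H
  Total hydrogens = 14.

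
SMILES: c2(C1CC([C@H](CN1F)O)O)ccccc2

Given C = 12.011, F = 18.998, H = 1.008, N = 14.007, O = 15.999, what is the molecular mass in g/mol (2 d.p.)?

211.24

Molecular formula: C11H14FNO2.
M = 11×12.011 + 1×18.998 + 14×1.008 + 1×14.007 + 2×15.999 = 211.24 g/mol.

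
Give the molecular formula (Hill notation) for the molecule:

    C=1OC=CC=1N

C4H5NO

Heavy atoms from the SMILES: 4 C, 1 N, 1 O.
Implicit hydrogens by atom environment:
  3 × C (aromatic): 1 H each → 3
  1 × C (aromatic): no H
  1 × N: 2 H
  1 × O (aromatic): no H
  Total hydrogens = 5.
Molecular formula: C4H5NO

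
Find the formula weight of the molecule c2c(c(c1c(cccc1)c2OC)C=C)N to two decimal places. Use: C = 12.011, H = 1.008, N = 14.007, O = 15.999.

199.25

Molecular formula: C13H13NO.
M = 13×12.011 + 13×1.008 + 1×14.007 + 1×15.999 = 199.25 g/mol.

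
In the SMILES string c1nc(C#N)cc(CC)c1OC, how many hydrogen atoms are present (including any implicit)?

10

Hydrogens are implicit in SMILES; fill each atom to its normal valence:
  3 × C (aromatic): no H
  2 × C: 3 H each → 6
  2 × C (aromatic): 1 H each → 2
  1 × C: 2 H
  1 × C: no H
  1 × N (aromatic): no H
  1 × N: no H
  1 × O: no H
  Total hydrogens = 10.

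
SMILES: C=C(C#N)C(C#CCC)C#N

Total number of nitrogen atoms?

2

The symbol for nitrogen appears 2 times in the SMILES.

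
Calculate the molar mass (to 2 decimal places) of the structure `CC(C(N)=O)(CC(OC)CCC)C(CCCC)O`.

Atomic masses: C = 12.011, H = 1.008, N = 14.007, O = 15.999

Molecular formula: C14H29NO3.
M = 14×12.011 + 29×1.008 + 1×14.007 + 3×15.999 = 259.39 g/mol.

259.39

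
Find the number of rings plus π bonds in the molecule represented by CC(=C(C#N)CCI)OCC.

Molecular formula from the SMILES: C8H12INO.
DoU = (2C + 2 + N − H − X)/2 = (2·8 + 2 + 1 − 12 − 1)/2 = 6/2 = 3.
(Structurally: 0 ring(s) + 3 π bond(s) = 3.)

3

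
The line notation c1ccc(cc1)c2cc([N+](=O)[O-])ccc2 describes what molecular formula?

C12H9NO2

Heavy atoms from the SMILES: 12 C, 1 N, 2 O.
Implicit hydrogens by atom environment:
  9 × C (aromatic): 1 H each → 9
  3 × C (aromatic): no H
  1 × N (charge +1): no H
  1 × O: no H
  1 × O (charge -1): no H
  Total hydrogens = 9.
Molecular formula: C12H9NO2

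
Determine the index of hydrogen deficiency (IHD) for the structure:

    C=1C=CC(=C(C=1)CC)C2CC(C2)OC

5

Molecular formula from the SMILES: C13H18O.
DoU = (2C + 2 + N − H − X)/2 = (2·13 + 2 + 0 − 18 − 0)/2 = 10/2 = 5.
(Structurally: 2 ring(s) + 3 π bond(s) = 5.)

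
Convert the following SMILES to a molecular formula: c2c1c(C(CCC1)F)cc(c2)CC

C12H15F

Heavy atoms from the SMILES: 12 C, 1 F.
Implicit hydrogens by atom environment:
  4 × C: 2 H each → 8
  3 × C (aromatic): 1 H each → 3
  3 × C (aromatic): no H
  1 × C: 3 H
  1 × C: 1 H
  1 × F: no H
  Total hydrogens = 15.
Molecular formula: C12H15F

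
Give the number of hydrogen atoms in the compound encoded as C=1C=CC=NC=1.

Hydrogens are implicit in SMILES; fill each atom to its normal valence:
  5 × C (aromatic): 1 H each → 5
  1 × N (aromatic): no H
  Total hydrogens = 5.

5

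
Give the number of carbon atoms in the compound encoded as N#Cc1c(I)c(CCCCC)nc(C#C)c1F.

The symbol for carbon appears 13 times in the SMILES. Lowercase c denotes aromatic carbon and counts toward C.

13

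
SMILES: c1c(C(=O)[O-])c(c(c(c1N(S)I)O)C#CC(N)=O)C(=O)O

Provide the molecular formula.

Heavy atoms from the SMILES: 11 C, 1 I, 2 N, 6 O, 1 S.
Implicit hydrogens by atom environment:
  5 × C (aromatic): no H
  5 × C: no H
  3 × O: no H
  2 × O: 1 H each → 2
  1 × C (aromatic): 1 H
  1 × I: no H
  1 × N: 2 H
  1 × N: no H
  1 × O (charge -1): no H
  1 × S: 1 H
  Total hydrogens = 6.
Net charge -1.
Molecular formula: C11H6IN2O6S-

C11H6IN2O6S-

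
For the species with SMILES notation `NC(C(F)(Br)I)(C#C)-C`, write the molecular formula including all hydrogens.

Heavy atoms from the SMILES: 1 Br, 5 C, 1 F, 1 I, 1 N.
Implicit hydrogens by atom environment:
  3 × C: no H
  1 × Br: no H
  1 × C: 3 H
  1 × C: 1 H
  1 × F: no H
  1 × I: no H
  1 × N: 2 H
  Total hydrogens = 6.
Molecular formula: C5H6BrFIN

C5H6BrFIN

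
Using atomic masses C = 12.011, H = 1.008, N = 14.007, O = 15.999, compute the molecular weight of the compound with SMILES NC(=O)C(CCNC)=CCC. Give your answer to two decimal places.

156.23

Molecular formula: C8H16N2O.
M = 8×12.011 + 16×1.008 + 2×14.007 + 1×15.999 = 156.23 g/mol.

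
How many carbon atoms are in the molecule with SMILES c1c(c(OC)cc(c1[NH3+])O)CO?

The symbol for carbon appears 8 times in the SMILES. Lowercase c denotes aromatic carbon and counts toward C.

8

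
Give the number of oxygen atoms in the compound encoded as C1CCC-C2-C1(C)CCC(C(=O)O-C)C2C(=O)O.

The symbol for oxygen appears 4 times in the SMILES.

4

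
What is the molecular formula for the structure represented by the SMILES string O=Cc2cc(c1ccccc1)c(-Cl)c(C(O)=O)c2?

Heavy atoms from the SMILES: 14 C, 1 Cl, 3 O.
Implicit hydrogens by atom environment:
  7 × C (aromatic): 1 H each → 7
  5 × C (aromatic): no H
  2 × O: no H
  1 × C: 1 H
  1 × C: no H
  1 × Cl: no H
  1 × O: 1 H
  Total hydrogens = 9.
Molecular formula: C14H9ClO3

C14H9ClO3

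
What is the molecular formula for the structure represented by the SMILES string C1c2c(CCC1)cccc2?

Heavy atoms from the SMILES: 10 C.
Implicit hydrogens by atom environment:
  4 × C: 2 H each → 8
  4 × C (aromatic): 1 H each → 4
  2 × C (aromatic): no H
  Total hydrogens = 12.
Molecular formula: C10H12

C10H12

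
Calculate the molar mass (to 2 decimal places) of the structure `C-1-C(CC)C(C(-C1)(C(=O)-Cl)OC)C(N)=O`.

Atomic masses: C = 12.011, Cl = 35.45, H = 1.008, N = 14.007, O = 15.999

Molecular formula: C10H16ClNO3.
M = 10×12.011 + 1×35.45 + 16×1.008 + 1×14.007 + 3×15.999 = 233.69 g/mol.

233.69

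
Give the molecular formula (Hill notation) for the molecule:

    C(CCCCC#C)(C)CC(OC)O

Heavy atoms from the SMILES: 11 C, 2 O.
Implicit hydrogens by atom environment:
  5 × C: 2 H each → 10
  3 × C: 1 H each → 3
  2 × C: 3 H each → 6
  1 × C: no H
  1 × O: 1 H
  1 × O: no H
  Total hydrogens = 20.
Molecular formula: C11H20O2

C11H20O2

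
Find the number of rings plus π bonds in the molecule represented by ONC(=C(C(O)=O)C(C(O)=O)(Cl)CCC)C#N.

5

Molecular formula from the SMILES: C9H11ClN2O5.
DoU = (2C + 2 + N − H − X)/2 = (2·9 + 2 + 2 − 11 − 1)/2 = 10/2 = 5.
(Structurally: 0 ring(s) + 5 π bond(s) = 5.)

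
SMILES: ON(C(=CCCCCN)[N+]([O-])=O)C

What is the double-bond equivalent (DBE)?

2

Molecular formula from the SMILES: C7H15N3O3.
DoU = (2C + 2 + N − H − X)/2 = (2·7 + 2 + 3 − 15 − 0)/2 = 4/2 = 2.
(Structurally: 0 ring(s) + 2 π bond(s) = 2.)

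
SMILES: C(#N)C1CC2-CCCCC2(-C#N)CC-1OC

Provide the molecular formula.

Heavy atoms from the SMILES: 13 C, 2 N, 1 O.
Implicit hydrogens by atom environment:
  6 × C: 2 H each → 12
  3 × C: 1 H each → 3
  3 × C: no H
  2 × N: no H
  1 × C: 3 H
  1 × O: no H
  Total hydrogens = 18.
Molecular formula: C13H18N2O

C13H18N2O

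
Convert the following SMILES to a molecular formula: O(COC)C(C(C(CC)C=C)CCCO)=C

Heavy atoms from the SMILES: 13 C, 3 O.
Implicit hydrogens by atom environment:
  7 × C: 2 H each → 14
  3 × C: 1 H each → 3
  2 × C: 3 H each → 6
  2 × O: no H
  1 × C: no H
  1 × O: 1 H
  Total hydrogens = 24.
Molecular formula: C13H24O3

C13H24O3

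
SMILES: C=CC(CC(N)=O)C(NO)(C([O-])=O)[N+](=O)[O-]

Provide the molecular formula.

C7H10N3O6-

Heavy atoms from the SMILES: 7 C, 3 N, 6 O.
Implicit hydrogens by atom environment:
  3 × C: no H
  3 × O: no H
  2 × C: 2 H each → 4
  2 × C: 1 H each → 2
  2 × O (charge -1): no H
  1 × N: 2 H
  1 × N: 1 H
  1 × N (charge +1): no H
  1 × O: 1 H
  Total hydrogens = 10.
Net charge -1.
Molecular formula: C7H10N3O6-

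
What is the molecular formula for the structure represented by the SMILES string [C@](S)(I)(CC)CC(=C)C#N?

C7H10INS

Heavy atoms from the SMILES: 7 C, 1 I, 1 N, 1 S.
Implicit hydrogens by atom environment:
  3 × C: 2 H each → 6
  3 × C: no H
  1 × C: 3 H
  1 × I: no H
  1 × N: no H
  1 × S: 1 H
  Total hydrogens = 10.
Molecular formula: C7H10INS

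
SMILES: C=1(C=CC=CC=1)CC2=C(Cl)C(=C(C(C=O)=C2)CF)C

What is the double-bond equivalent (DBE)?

9

Molecular formula from the SMILES: C16H14ClFO.
DoU = (2C + 2 + N − H − X)/2 = (2·16 + 2 + 0 − 14 − 2)/2 = 18/2 = 9.
(Structurally: 2 ring(s) + 7 π bond(s) = 9.)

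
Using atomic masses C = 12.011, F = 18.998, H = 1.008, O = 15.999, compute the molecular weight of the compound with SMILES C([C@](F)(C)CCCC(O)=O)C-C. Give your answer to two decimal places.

176.23

Molecular formula: C9H17FO2.
M = 9×12.011 + 1×18.998 + 17×1.008 + 2×15.999 = 176.23 g/mol.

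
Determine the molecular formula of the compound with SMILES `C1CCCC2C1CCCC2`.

C10H18

Heavy atoms from the SMILES: 10 C.
Implicit hydrogens by atom environment:
  8 × C: 2 H each → 16
  2 × C: 1 H each → 2
  Total hydrogens = 18.
Molecular formula: C10H18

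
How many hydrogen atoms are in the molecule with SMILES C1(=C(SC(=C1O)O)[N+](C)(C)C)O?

12

Hydrogens are implicit in SMILES; fill each atom to its normal valence:
  4 × C (aromatic): no H
  3 × C: 3 H each → 9
  3 × O: 1 H each → 3
  1 × N (charge +1): no H
  1 × S (aromatic): no H
  Total hydrogens = 12.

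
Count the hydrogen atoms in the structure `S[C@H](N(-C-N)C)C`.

12

Hydrogens are implicit in SMILES; fill each atom to its normal valence:
  2 × C: 3 H each → 6
  1 × C: 2 H
  1 × C: 1 H
  1 × N: 2 H
  1 × N: no H
  1 × S: 1 H
  Total hydrogens = 12.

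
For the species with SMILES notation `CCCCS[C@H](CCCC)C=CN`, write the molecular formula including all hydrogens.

Heavy atoms from the SMILES: 11 C, 1 N, 1 S.
Implicit hydrogens by atom environment:
  6 × C: 2 H each → 12
  3 × C: 1 H each → 3
  2 × C: 3 H each → 6
  1 × N: 2 H
  1 × S: no H
  Total hydrogens = 23.
Molecular formula: C11H23NS

C11H23NS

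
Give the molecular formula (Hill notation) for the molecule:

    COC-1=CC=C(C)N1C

Heavy atoms from the SMILES: 7 C, 1 N, 1 O.
Implicit hydrogens by atom environment:
  3 × C: 3 H each → 9
  2 × C (aromatic): 1 H each → 2
  2 × C (aromatic): no H
  1 × N (aromatic): no H
  1 × O: no H
  Total hydrogens = 11.
Molecular formula: C7H11NO

C7H11NO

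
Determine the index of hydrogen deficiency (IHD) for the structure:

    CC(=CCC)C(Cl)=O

Molecular formula from the SMILES: C6H9ClO.
DoU = (2C + 2 + N − H − X)/2 = (2·6 + 2 + 0 − 9 − 1)/2 = 4/2 = 2.
(Structurally: 0 ring(s) + 2 π bond(s) = 2.)

2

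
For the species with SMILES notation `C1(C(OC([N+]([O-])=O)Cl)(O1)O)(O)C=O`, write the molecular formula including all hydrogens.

C4H4ClNO7

Heavy atoms from the SMILES: 4 C, 1 Cl, 1 N, 7 O.
Implicit hydrogens by atom environment:
  4 × O: no H
  2 × C: 1 H each → 2
  2 × C: no H
  2 × O: 1 H each → 2
  1 × Cl: no H
  1 × N (charge +1): no H
  1 × O (charge -1): no H
  Total hydrogens = 4.
Molecular formula: C4H4ClNO7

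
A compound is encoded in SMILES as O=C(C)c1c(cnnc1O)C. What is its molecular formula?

C7H8N2O2

Heavy atoms from the SMILES: 7 C, 2 N, 2 O.
Implicit hydrogens by atom environment:
  3 × C (aromatic): no H
  2 × C: 3 H each → 6
  2 × N (aromatic): no H
  1 × C (aromatic): 1 H
  1 × C: no H
  1 × O: 1 H
  1 × O: no H
  Total hydrogens = 8.
Molecular formula: C7H8N2O2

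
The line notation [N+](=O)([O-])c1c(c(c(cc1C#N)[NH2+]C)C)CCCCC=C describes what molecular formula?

Heavy atoms from the SMILES: 15 C, 3 N, 2 O.
Implicit hydrogens by atom environment:
  5 × C: 2 H each → 10
  5 × C (aromatic): no H
  2 × C: 3 H each → 6
  1 × C (aromatic): 1 H
  1 × C: 1 H
  1 × C: no H
  1 × N (charge +1): 2 H
  1 × N (charge +1): no H
  1 × N: no H
  1 × O: no H
  1 × O (charge -1): no H
  Total hydrogens = 20.
Net charge +1.
Molecular formula: C15H20N3O2+

C15H20N3O2+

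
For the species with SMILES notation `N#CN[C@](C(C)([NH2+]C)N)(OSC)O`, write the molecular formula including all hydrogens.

C6H15N4O2S+

Heavy atoms from the SMILES: 6 C, 4 N, 2 O, 1 S.
Implicit hydrogens by atom environment:
  3 × C: 3 H each → 9
  3 × C: no H
  1 × N (charge +1): 2 H
  1 × N: 2 H
  1 × N: 1 H
  1 × N: no H
  1 × O: 1 H
  1 × O: no H
  1 × S: no H
  Total hydrogens = 15.
Net charge +1.
Molecular formula: C6H15N4O2S+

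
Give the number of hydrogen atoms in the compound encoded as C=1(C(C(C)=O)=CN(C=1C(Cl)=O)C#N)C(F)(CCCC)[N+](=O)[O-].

13

Hydrogens are implicit in SMILES; fill each atom to its normal valence:
  4 × C: no H
  3 × C: 2 H each → 6
  3 × C (aromatic): no H
  3 × O: no H
  2 × C: 3 H each → 6
  1 × C (aromatic): 1 H
  1 × Cl: no H
  1 × F: no H
  1 × N (aromatic): no H
  1 × N (charge +1): no H
  1 × N: no H
  1 × O (charge -1): no H
  Total hydrogens = 13.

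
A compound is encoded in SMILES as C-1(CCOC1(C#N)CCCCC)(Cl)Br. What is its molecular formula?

Heavy atoms from the SMILES: 1 Br, 10 C, 1 Cl, 1 N, 1 O.
Implicit hydrogens by atom environment:
  6 × C: 2 H each → 12
  3 × C: no H
  1 × Br: no H
  1 × C: 3 H
  1 × Cl: no H
  1 × N: no H
  1 × O: no H
  Total hydrogens = 15.
Molecular formula: C10H15BrClNO

C10H15BrClNO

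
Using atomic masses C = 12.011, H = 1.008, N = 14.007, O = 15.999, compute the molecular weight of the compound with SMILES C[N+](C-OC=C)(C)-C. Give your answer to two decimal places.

116.18

Molecular formula: C6H14NO+.
M = 6×12.011 + 14×1.008 + 1×14.007 + 1×15.999 = 116.18 g/mol.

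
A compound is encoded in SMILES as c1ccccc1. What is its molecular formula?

Heavy atoms from the SMILES: 6 C.
Implicit hydrogens by atom environment:
  6 × C (aromatic): 1 H each → 6
  Total hydrogens = 6.
Molecular formula: C6H6

C6H6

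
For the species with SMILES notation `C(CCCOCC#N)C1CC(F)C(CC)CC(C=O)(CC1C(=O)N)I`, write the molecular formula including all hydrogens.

C18H28FIN2O3

Heavy atoms from the SMILES: 18 C, 1 F, 1 I, 2 N, 3 O.
Implicit hydrogens by atom environment:
  9 × C: 2 H each → 18
  5 × C: 1 H each → 5
  3 × C: no H
  3 × O: no H
  1 × C: 3 H
  1 × F: no H
  1 × I: no H
  1 × N: 2 H
  1 × N: no H
  Total hydrogens = 28.
Molecular formula: C18H28FIN2O3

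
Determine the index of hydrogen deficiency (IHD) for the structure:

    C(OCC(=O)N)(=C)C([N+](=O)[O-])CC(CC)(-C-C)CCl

Molecular formula from the SMILES: C12H21ClN2O4.
DoU = (2C + 2 + N − H − X)/2 = (2·12 + 2 + 2 − 21 − 1)/2 = 6/2 = 3.
(Structurally: 0 ring(s) + 3 π bond(s) = 3.)

3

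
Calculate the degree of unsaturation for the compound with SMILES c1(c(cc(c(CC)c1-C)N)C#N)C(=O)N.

7

Molecular formula from the SMILES: C11H13N3O.
DoU = (2C + 2 + N − H − X)/2 = (2·11 + 2 + 3 − 13 − 0)/2 = 14/2 = 7.
(Structurally: 1 ring(s) + 6 π bond(s) = 7.)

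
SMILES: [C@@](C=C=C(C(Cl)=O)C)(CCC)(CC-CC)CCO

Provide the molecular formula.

Heavy atoms from the SMILES: 15 C, 1 Cl, 2 O.
Implicit hydrogens by atom environment:
  7 × C: 2 H each → 14
  4 × C: no H
  3 × C: 3 H each → 9
  1 × C: 1 H
  1 × Cl: no H
  1 × O: 1 H
  1 × O: no H
  Total hydrogens = 25.
Molecular formula: C15H25ClO2

C15H25ClO2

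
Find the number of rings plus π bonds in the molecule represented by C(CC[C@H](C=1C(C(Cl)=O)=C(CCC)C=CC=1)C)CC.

Molecular formula from the SMILES: C17H25ClO.
DoU = (2C + 2 + N − H − X)/2 = (2·17 + 2 + 0 − 25 − 1)/2 = 10/2 = 5.
(Structurally: 1 ring(s) + 4 π bond(s) = 5.)

5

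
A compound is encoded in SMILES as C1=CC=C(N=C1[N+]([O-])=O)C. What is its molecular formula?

Heavy atoms from the SMILES: 6 C, 2 N, 2 O.
Implicit hydrogens by atom environment:
  3 × C (aromatic): 1 H each → 3
  2 × C (aromatic): no H
  1 × C: 3 H
  1 × N (aromatic): no H
  1 × N (charge +1): no H
  1 × O: no H
  1 × O (charge -1): no H
  Total hydrogens = 6.
Molecular formula: C6H6N2O2

C6H6N2O2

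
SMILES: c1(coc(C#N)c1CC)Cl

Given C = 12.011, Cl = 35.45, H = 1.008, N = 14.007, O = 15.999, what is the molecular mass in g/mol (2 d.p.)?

Molecular formula: C7H6ClNO.
M = 7×12.011 + 1×35.45 + 6×1.008 + 1×14.007 + 1×15.999 = 155.58 g/mol.

155.58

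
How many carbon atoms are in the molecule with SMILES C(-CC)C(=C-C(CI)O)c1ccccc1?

13

The symbol for carbon appears 13 times in the SMILES. Lowercase c denotes aromatic carbon and counts toward C.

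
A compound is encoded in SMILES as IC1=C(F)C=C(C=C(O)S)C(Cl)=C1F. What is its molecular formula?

Heavy atoms from the SMILES: 8 C, 1 Cl, 2 F, 1 I, 1 O, 1 S.
Implicit hydrogens by atom environment:
  5 × C (aromatic): no H
  2 × F: no H
  1 × C (aromatic): 1 H
  1 × C: 1 H
  1 × C: no H
  1 × Cl: no H
  1 × I: no H
  1 × O: 1 H
  1 × S: 1 H
  Total hydrogens = 4.
Molecular formula: C8H4ClF2IOS

C8H4ClF2IOS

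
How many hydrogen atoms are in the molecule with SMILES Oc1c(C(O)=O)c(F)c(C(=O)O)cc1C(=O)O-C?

Hydrogens are implicit in SMILES; fill each atom to its normal valence:
  5 × C (aromatic): no H
  4 × O: no H
  3 × C: no H
  3 × O: 1 H each → 3
  1 × C: 3 H
  1 × C (aromatic): 1 H
  1 × F: no H
  Total hydrogens = 7.

7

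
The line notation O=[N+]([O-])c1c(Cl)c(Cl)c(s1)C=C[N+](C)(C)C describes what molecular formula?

Heavy atoms from the SMILES: 9 C, 2 Cl, 2 N, 2 O, 1 S.
Implicit hydrogens by atom environment:
  4 × C (aromatic): no H
  3 × C: 3 H each → 9
  2 × C: 1 H each → 2
  2 × Cl: no H
  2 × N (charge +1): no H
  1 × O: no H
  1 × O (charge -1): no H
  1 × S (aromatic): no H
  Total hydrogens = 11.
Net charge +1.
Molecular formula: C9H11Cl2N2O2S+

C9H11Cl2N2O2S+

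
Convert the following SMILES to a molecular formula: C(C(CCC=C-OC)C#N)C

Heavy atoms from the SMILES: 9 C, 1 N, 1 O.
Implicit hydrogens by atom environment:
  3 × C: 2 H each → 6
  3 × C: 1 H each → 3
  2 × C: 3 H each → 6
  1 × C: no H
  1 × N: no H
  1 × O: no H
  Total hydrogens = 15.
Molecular formula: C9H15NO

C9H15NO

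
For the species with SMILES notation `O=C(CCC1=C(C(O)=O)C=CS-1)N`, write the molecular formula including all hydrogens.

Heavy atoms from the SMILES: 8 C, 1 N, 3 O, 1 S.
Implicit hydrogens by atom environment:
  2 × C: 2 H each → 4
  2 × C (aromatic): 1 H each → 2
  2 × C (aromatic): no H
  2 × C: no H
  2 × O: no H
  1 × N: 2 H
  1 × O: 1 H
  1 × S (aromatic): no H
  Total hydrogens = 9.
Molecular formula: C8H9NO3S

C8H9NO3S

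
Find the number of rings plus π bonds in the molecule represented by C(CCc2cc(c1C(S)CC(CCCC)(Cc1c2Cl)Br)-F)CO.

5

Molecular formula from the SMILES: C18H25BrClFOS.
DoU = (2C + 2 + N − H − X)/2 = (2·18 + 2 + 0 − 25 − 3)/2 = 10/2 = 5.
(Structurally: 2 ring(s) + 3 π bond(s) = 5.)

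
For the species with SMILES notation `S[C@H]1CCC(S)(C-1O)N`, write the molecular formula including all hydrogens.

C5H11NOS2

Heavy atoms from the SMILES: 5 C, 1 N, 1 O, 2 S.
Implicit hydrogens by atom environment:
  2 × C: 2 H each → 4
  2 × C: 1 H each → 2
  2 × S: 1 H each → 2
  1 × C: no H
  1 × N: 2 H
  1 × O: 1 H
  Total hydrogens = 11.
Molecular formula: C5H11NOS2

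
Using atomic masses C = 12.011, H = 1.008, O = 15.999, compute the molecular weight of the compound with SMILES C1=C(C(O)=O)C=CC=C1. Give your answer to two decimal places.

122.12

Molecular formula: C7H6O2.
M = 7×12.011 + 6×1.008 + 2×15.999 = 122.12 g/mol.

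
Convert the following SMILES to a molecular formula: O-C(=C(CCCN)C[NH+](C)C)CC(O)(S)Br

C10H22BrN2O2S+

Heavy atoms from the SMILES: 1 Br, 10 C, 2 N, 2 O, 1 S.
Implicit hydrogens by atom environment:
  5 × C: 2 H each → 10
  3 × C: no H
  2 × C: 3 H each → 6
  2 × O: 1 H each → 2
  1 × Br: no H
  1 × N: 2 H
  1 × N (charge +1): 1 H
  1 × S: 1 H
  Total hydrogens = 22.
Net charge +1.
Molecular formula: C10H22BrN2O2S+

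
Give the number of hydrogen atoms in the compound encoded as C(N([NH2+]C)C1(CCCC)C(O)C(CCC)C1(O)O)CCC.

35

Hydrogens are implicit in SMILES; fill each atom to its normal valence:
  8 × C: 2 H each → 16
  4 × C: 3 H each → 12
  3 × O: 1 H each → 3
  2 × C: 1 H each → 2
  2 × C: no H
  1 × N (charge +1): 2 H
  1 × N: no H
  Total hydrogens = 35.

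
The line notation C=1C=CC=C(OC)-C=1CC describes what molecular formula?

Heavy atoms from the SMILES: 9 C, 1 O.
Implicit hydrogens by atom environment:
  4 × C (aromatic): 1 H each → 4
  2 × C: 3 H each → 6
  2 × C (aromatic): no H
  1 × C: 2 H
  1 × O: no H
  Total hydrogens = 12.
Molecular formula: C9H12O

C9H12O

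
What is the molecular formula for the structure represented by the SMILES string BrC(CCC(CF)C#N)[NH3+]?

C6H11BrFN2+

Heavy atoms from the SMILES: 1 Br, 6 C, 1 F, 2 N.
Implicit hydrogens by atom environment:
  3 × C: 2 H each → 6
  2 × C: 1 H each → 2
  1 × Br: no H
  1 × C: no H
  1 × F: no H
  1 × N (charge +1): 3 H
  1 × N: no H
  Total hydrogens = 11.
Net charge +1.
Molecular formula: C6H11BrFN2+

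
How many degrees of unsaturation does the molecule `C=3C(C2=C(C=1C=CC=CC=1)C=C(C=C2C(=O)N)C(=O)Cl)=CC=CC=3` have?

Molecular formula from the SMILES: C20H14ClNO2.
DoU = (2C + 2 + N − H − X)/2 = (2·20 + 2 + 1 − 14 − 1)/2 = 28/2 = 14.
(Structurally: 3 ring(s) + 11 π bond(s) = 14.)

14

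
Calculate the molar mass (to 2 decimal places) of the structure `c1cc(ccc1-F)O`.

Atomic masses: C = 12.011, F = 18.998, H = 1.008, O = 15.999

112.10

Molecular formula: C6H5FO.
M = 6×12.011 + 1×18.998 + 5×1.008 + 1×15.999 = 112.10 g/mol.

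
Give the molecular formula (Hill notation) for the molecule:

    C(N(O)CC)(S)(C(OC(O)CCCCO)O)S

C9H21NO5S2

Heavy atoms from the SMILES: 9 C, 1 N, 5 O, 2 S.
Implicit hydrogens by atom environment:
  5 × C: 2 H each → 10
  4 × O: 1 H each → 4
  2 × C: 1 H each → 2
  2 × S: 1 H each → 2
  1 × C: 3 H
  1 × C: no H
  1 × N: no H
  1 × O: no H
  Total hydrogens = 21.
Molecular formula: C9H21NO5S2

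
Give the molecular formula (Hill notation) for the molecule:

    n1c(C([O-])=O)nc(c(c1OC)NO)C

Heavy atoms from the SMILES: 7 C, 3 N, 4 O.
Implicit hydrogens by atom environment:
  4 × C (aromatic): no H
  2 × C: 3 H each → 6
  2 × N (aromatic): no H
  2 × O: no H
  1 × C: no H
  1 × N: 1 H
  1 × O: 1 H
  1 × O (charge -1): no H
  Total hydrogens = 8.
Net charge -1.
Molecular formula: C7H8N3O4-

C7H8N3O4-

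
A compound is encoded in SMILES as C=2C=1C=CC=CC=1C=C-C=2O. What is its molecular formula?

C10H8O

Heavy atoms from the SMILES: 10 C, 1 O.
Implicit hydrogens by atom environment:
  7 × C (aromatic): 1 H each → 7
  3 × C (aromatic): no H
  1 × O: 1 H
  Total hydrogens = 8.
Molecular formula: C10H8O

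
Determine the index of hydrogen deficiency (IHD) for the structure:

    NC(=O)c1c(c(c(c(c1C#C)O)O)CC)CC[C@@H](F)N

7

Molecular formula from the SMILES: C14H17FN2O3.
DoU = (2C + 2 + N − H − X)/2 = (2·14 + 2 + 2 − 17 − 1)/2 = 14/2 = 7.
(Structurally: 1 ring(s) + 6 π bond(s) = 7.)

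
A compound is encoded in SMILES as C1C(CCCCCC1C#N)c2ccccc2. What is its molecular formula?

Heavy atoms from the SMILES: 15 C, 1 N.
Implicit hydrogens by atom environment:
  6 × C: 2 H each → 12
  5 × C (aromatic): 1 H each → 5
  2 × C: 1 H each → 2
  1 × C: no H
  1 × C (aromatic): no H
  1 × N: no H
  Total hydrogens = 19.
Molecular formula: C15H19N

C15H19N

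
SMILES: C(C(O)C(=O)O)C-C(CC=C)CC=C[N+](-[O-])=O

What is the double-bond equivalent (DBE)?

Molecular formula from the SMILES: C11H17NO5.
DoU = (2C + 2 + N − H − X)/2 = (2·11 + 2 + 1 − 17 − 0)/2 = 8/2 = 4.
(Structurally: 0 ring(s) + 4 π bond(s) = 4.)

4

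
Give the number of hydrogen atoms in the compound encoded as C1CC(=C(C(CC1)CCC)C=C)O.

Hydrogens are implicit in SMILES; fill each atom to its normal valence:
  7 × C: 2 H each → 14
  2 × C: 1 H each → 2
  2 × C: no H
  1 × C: 3 H
  1 × O: 1 H
  Total hydrogens = 20.

20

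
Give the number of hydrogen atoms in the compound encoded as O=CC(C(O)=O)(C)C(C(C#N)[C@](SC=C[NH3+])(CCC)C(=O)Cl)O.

Hydrogens are implicit in SMILES; fill each atom to its normal valence:
  5 × C: 1 H each → 5
  5 × C: no H
  3 × O: no H
  2 × C: 3 H each → 6
  2 × C: 2 H each → 4
  2 × O: 1 H each → 2
  1 × Cl: no H
  1 × N (charge +1): 3 H
  1 × N: no H
  1 × S: no H
  Total hydrogens = 20.

20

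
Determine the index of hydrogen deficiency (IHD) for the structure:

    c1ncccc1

4

Molecular formula from the SMILES: C5H5N.
DoU = (2C + 2 + N − H − X)/2 = (2·5 + 2 + 1 − 5 − 0)/2 = 8/2 = 4.
(Structurally: 1 ring(s) + 3 π bond(s) = 4.)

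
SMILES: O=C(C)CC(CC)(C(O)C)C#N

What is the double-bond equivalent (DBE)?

3

Molecular formula from the SMILES: C9H15NO2.
DoU = (2C + 2 + N − H − X)/2 = (2·9 + 2 + 1 − 15 − 0)/2 = 6/2 = 3.
(Structurally: 0 ring(s) + 3 π bond(s) = 3.)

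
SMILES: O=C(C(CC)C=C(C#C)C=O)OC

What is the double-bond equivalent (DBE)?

5

Molecular formula from the SMILES: C10H12O3.
DoU = (2C + 2 + N − H − X)/2 = (2·10 + 2 + 0 − 12 − 0)/2 = 10/2 = 5.
(Structurally: 0 ring(s) + 5 π bond(s) = 5.)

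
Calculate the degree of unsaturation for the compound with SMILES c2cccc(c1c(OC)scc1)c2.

7

Molecular formula from the SMILES: C11H10OS.
DoU = (2C + 2 + N − H − X)/2 = (2·11 + 2 + 0 − 10 − 0)/2 = 14/2 = 7.
(Structurally: 2 ring(s) + 5 π bond(s) = 7.)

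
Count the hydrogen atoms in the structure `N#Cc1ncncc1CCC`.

9

Hydrogens are implicit in SMILES; fill each atom to its normal valence:
  2 × C: 2 H each → 4
  2 × C (aromatic): 1 H each → 2
  2 × C (aromatic): no H
  2 × N (aromatic): no H
  1 × C: 3 H
  1 × C: no H
  1 × N: no H
  Total hydrogens = 9.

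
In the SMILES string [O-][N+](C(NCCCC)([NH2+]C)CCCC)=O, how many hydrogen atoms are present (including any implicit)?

Hydrogens are implicit in SMILES; fill each atom to its normal valence:
  6 × C: 2 H each → 12
  3 × C: 3 H each → 9
  1 × C: no H
  1 × N (charge +1): 2 H
  1 × N: 1 H
  1 × N (charge +1): no H
  1 × O: no H
  1 × O (charge -1): no H
  Total hydrogens = 24.

24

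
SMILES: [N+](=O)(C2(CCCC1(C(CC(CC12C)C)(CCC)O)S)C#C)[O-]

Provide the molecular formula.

C17H27NO3S

Heavy atoms from the SMILES: 17 C, 1 N, 3 O, 1 S.
Implicit hydrogens by atom environment:
  7 × C: 2 H each → 14
  5 × C: no H
  3 × C: 3 H each → 9
  2 × C: 1 H each → 2
  1 × N (charge +1): no H
  1 × O: 1 H
  1 × O: no H
  1 × O (charge -1): no H
  1 × S: 1 H
  Total hydrogens = 27.
Molecular formula: C17H27NO3S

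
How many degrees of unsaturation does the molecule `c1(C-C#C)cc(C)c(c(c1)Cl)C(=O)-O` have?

7

Molecular formula from the SMILES: C11H9ClO2.
DoU = (2C + 2 + N − H − X)/2 = (2·11 + 2 + 0 − 9 − 1)/2 = 14/2 = 7.
(Structurally: 1 ring(s) + 6 π bond(s) = 7.)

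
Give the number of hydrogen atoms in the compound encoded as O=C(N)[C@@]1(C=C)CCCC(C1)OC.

17

Hydrogens are implicit in SMILES; fill each atom to its normal valence:
  5 × C: 2 H each → 10
  2 × C: 1 H each → 2
  2 × C: no H
  2 × O: no H
  1 × C: 3 H
  1 × N: 2 H
  Total hydrogens = 17.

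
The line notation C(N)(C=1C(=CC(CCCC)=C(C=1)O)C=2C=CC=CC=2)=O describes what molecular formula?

C17H19NO2

Heavy atoms from the SMILES: 17 C, 1 N, 2 O.
Implicit hydrogens by atom environment:
  7 × C (aromatic): 1 H each → 7
  5 × C (aromatic): no H
  3 × C: 2 H each → 6
  1 × C: 3 H
  1 × C: no H
  1 × N: 2 H
  1 × O: 1 H
  1 × O: no H
  Total hydrogens = 19.
Molecular formula: C17H19NO2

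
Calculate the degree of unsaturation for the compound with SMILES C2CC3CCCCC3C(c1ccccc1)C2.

6

Molecular formula from the SMILES: C16H22.
DoU = (2C + 2 + N − H − X)/2 = (2·16 + 2 + 0 − 22 − 0)/2 = 12/2 = 6.
(Structurally: 3 ring(s) + 3 π bond(s) = 6.)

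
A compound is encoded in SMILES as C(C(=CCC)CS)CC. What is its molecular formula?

C8H16S

Heavy atoms from the SMILES: 8 C, 1 S.
Implicit hydrogens by atom environment:
  4 × C: 2 H each → 8
  2 × C: 3 H each → 6
  1 × C: 1 H
  1 × C: no H
  1 × S: 1 H
  Total hydrogens = 16.
Molecular formula: C8H16S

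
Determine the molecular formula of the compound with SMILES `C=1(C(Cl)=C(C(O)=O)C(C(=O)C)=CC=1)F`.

C9H6ClFO3

Heavy atoms from the SMILES: 9 C, 1 Cl, 1 F, 3 O.
Implicit hydrogens by atom environment:
  4 × C (aromatic): no H
  2 × C (aromatic): 1 H each → 2
  2 × C: no H
  2 × O: no H
  1 × C: 3 H
  1 × Cl: no H
  1 × F: no H
  1 × O: 1 H
  Total hydrogens = 6.
Molecular formula: C9H6ClFO3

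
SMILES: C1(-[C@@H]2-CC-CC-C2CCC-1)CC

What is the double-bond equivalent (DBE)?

Molecular formula from the SMILES: C12H22.
DoU = (2C + 2 + N − H − X)/2 = (2·12 + 2 + 0 − 22 − 0)/2 = 4/2 = 2.
(Structurally: 2 ring(s) + 0 π bond(s) = 2.)

2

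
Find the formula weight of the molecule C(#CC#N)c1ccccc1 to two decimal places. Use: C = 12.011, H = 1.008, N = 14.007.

127.15

Molecular formula: C9H5N.
M = 9×12.011 + 5×1.008 + 1×14.007 = 127.15 g/mol.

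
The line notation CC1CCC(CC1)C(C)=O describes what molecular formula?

C9H16O

Heavy atoms from the SMILES: 9 C, 1 O.
Implicit hydrogens by atom environment:
  4 × C: 2 H each → 8
  2 × C: 3 H each → 6
  2 × C: 1 H each → 2
  1 × C: no H
  1 × O: no H
  Total hydrogens = 16.
Molecular formula: C9H16O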